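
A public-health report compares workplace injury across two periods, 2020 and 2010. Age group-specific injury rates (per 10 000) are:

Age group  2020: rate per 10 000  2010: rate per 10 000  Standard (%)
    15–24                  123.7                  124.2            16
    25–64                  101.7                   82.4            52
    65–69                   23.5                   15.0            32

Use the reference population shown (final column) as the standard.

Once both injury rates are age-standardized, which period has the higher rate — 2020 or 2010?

2020

Standard weights: 0.16, 0.52, 0.32.
2020: 0.1600×123.7 + 0.5200×101.7 + 0.3200×23.5 = 80.1960 per 10 000.
2010: 0.1600×124.2 + 0.5200×82.4 + 0.3200×15.0 = 67.5200 per 10 000.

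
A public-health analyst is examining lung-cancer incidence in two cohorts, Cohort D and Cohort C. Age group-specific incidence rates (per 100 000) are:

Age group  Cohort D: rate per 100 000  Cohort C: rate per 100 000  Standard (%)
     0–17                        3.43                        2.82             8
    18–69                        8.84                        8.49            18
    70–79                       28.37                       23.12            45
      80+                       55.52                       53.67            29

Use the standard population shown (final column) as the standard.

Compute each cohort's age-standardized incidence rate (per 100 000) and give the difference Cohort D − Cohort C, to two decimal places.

3.01

Standard weights: 0.08, 0.18, 0.45, 0.29.
Cohort D: 0.0800×3.43 + 0.1800×8.84 + 0.4500×28.37 + 0.2900×55.52 = 30.7329 per 100 000.
Cohort C: 0.0800×2.82 + 0.1800×8.49 + 0.4500×23.12 + 0.2900×53.67 = 27.7221 per 100 000.
Difference = 30.7329 − 27.7221 = 3.0108.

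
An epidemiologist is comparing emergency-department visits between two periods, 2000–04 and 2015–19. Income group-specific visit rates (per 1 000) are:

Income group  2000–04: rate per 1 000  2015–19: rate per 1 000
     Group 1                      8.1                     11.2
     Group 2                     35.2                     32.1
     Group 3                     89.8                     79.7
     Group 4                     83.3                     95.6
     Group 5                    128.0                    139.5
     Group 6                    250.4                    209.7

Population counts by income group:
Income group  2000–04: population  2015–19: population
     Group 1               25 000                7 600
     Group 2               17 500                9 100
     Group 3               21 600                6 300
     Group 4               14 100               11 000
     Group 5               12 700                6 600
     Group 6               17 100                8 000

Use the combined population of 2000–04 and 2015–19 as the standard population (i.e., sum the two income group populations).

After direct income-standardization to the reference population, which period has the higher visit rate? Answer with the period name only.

Combined standard total = 156 600; weights = 0.2082, 0.1699, 0.1782, 0.1603, 0.1232, 0.1603.
2000–04: 0.2082×8.1 + 0.1699×35.2 + 0.1782×89.8 + 0.1603×83.3 + 0.1232×128.0 + 0.1603×250.4 = 92.9251 per 1 000.
2015–19: 0.2082×11.2 + 0.1699×32.1 + 0.1782×79.7 + 0.1603×95.6 + 0.1232×139.5 + 0.1603×209.7 = 88.1098 per 1 000.
The crude rates (91.11 vs 93.19) would put 2015–19 higher, but that reflects its income composition; once standardized to a common income structure, 2000–04 has the higher underlying rate.

2000–04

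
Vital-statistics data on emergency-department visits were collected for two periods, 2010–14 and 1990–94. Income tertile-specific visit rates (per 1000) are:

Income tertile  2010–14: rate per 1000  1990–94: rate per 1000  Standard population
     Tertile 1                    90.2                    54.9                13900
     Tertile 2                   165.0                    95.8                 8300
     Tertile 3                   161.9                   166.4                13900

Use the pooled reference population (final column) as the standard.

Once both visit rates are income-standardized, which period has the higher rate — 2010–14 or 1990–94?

2010–14

Standard total = 36100; weights = 0.3850, 0.2299, 0.3850.
2010–14: 0.3850×90.2 + 0.2299×165.0 + 0.3850×161.9 = 135.0053 per 1000.
1990–94: 0.3850×54.9 + 0.2299×95.8 + 0.3850×166.4 = 107.2357 per 1000.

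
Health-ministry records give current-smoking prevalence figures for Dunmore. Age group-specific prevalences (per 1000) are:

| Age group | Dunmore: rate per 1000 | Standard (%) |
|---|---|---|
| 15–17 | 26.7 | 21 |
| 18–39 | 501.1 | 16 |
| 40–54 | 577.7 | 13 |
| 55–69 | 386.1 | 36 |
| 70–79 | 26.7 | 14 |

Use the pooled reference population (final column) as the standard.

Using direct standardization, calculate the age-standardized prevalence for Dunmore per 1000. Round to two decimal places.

Standard weights: 0.21, 0.16, 0.13, 0.36, 0.14.
Standardized rate: 0.2100×26.7 + 0.1600×501.1 + 0.1300×577.7 + 0.3600×386.1 + 0.1400×26.7 = 303.6180 per 1000.

303.62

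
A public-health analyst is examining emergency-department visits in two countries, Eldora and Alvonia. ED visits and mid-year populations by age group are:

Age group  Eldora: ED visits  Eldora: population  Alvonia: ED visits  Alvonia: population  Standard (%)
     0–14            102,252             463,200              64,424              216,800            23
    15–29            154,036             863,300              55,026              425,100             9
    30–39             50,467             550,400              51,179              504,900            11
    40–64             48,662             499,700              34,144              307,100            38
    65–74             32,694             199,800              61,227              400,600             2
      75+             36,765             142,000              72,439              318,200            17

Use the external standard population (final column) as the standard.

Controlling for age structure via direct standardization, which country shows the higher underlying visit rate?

Age-specific rates per 1,000 for Eldora: 220.751, 178.427, 91.691, 97.382, 163.634, 258.908.
For Alvonia: 297.159, 129.442, 101.365, 111.182, 152.838, 227.652.
Standard weights: 0.23, 0.09, 0.11, 0.38, 0.02, 0.17.
Eldora: 0.2300×220.751 + 0.0900×178.427 + 0.1100×91.691 + 0.3800×97.382 + 0.0200×163.634 + 0.1700×258.908 = 161.2097 per 1,000.
Alvonia: 0.2300×297.159 + 0.0900×129.442 + 0.1100×101.365 + 0.3800×111.182 + 0.0200×152.838 + 0.1700×227.652 = 175.1533 per 1,000.
The crude rates (156.30 vs 155.77) would put Eldora higher, but that reflects its age composition; once standardized to a common age structure, Alvonia has the higher underlying rate.

Alvonia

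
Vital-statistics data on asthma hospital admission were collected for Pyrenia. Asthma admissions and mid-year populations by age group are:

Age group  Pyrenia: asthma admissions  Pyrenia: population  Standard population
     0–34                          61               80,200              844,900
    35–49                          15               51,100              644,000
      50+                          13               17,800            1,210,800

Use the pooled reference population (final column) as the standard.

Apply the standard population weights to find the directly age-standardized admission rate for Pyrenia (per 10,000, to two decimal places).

6.36

Age-specific rates per 10,000 for Pyrenia: 7.61, 2.94, 7.30.
Standard total = 2,699,700; weights = 0.3130, 0.2385, 0.4485.
Standardized rate: 0.3130×7.61 + 0.2385×2.94 + 0.4485×7.30 = 6.3561 per 10,000.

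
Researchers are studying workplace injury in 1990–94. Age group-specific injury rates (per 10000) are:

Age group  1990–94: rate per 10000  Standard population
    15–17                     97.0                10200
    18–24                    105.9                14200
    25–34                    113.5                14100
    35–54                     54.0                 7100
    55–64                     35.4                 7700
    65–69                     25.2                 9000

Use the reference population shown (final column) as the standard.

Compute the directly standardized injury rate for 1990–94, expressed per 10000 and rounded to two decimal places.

Standard total = 62300; weights = 0.1637, 0.2279, 0.2263, 0.1140, 0.1236, 0.1445.
Standardized rate: 0.1637×97.0 + 0.2279×105.9 + 0.2263×113.5 + 0.1140×54.0 + 0.1236×35.4 + 0.1445×25.2 = 79.8766 per 10000.

79.88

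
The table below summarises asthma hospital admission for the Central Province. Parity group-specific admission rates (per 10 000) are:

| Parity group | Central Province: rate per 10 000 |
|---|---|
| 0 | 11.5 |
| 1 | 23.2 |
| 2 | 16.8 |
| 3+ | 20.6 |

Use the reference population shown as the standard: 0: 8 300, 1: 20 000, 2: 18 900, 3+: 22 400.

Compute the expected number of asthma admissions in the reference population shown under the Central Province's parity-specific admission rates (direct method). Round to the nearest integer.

134

Expected asthma admissions = Σ (standard pop × parity-specific rate ÷ 10 000)
= 8 300×11.5/10 000 + 20 000×23.2/10 000 + 18 900×16.8/10 000 + 22 400×20.6/10 000
= 9.54 + 46.40 + 31.75 + 46.14 = 133.84.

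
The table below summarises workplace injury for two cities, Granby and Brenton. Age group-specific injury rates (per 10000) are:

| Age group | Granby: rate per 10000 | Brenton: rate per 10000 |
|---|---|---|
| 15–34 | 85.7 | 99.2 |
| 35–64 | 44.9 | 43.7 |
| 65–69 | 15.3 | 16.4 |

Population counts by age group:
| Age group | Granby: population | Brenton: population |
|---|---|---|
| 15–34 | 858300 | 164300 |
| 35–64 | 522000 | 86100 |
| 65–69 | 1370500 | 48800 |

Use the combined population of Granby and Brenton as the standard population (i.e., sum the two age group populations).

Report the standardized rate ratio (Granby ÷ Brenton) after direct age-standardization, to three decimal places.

0.903

Combined standard total = 3050000; weights = 0.3353, 0.1994, 0.4653.
Granby: 0.3353×85.7 + 0.1994×44.9 + 0.4653×15.3 = 44.8052 per 10000.
Brenton: 0.3353×99.2 + 0.1994×43.7 + 0.4653×16.4 = 49.6041 per 10000.
Ratio = 44.8052 ÷ 49.6041 = 0.90326.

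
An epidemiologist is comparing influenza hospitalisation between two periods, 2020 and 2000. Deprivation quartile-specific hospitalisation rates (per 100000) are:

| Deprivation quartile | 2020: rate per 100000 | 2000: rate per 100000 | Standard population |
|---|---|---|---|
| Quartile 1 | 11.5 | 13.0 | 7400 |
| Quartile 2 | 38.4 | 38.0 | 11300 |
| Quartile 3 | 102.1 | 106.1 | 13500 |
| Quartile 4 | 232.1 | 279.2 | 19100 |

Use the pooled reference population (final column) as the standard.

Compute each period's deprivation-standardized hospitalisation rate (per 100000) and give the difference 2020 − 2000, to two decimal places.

Standard total = 51300; weights = 0.1442, 0.2203, 0.2632, 0.3723.
2020: 0.1442×11.5 + 0.2203×38.4 + 0.2632×102.1 + 0.3723×232.1 = 123.4012 per 100000.
2000: 0.1442×13.0 + 0.2203×38.0 + 0.2632×106.1 + 0.3723×279.2 = 142.1183 per 100000.
Difference = 123.4012 − 142.1183 = -18.7172.

-18.72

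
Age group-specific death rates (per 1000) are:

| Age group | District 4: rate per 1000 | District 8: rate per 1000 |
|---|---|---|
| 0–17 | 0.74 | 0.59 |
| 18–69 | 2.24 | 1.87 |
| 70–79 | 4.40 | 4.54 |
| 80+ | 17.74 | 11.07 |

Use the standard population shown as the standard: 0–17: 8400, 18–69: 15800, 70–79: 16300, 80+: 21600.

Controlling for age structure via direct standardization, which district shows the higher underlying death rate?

District 4

Standard total = 62100; weights = 0.1353, 0.2544, 0.2625, 0.3478.
District 4: 0.1353×0.74 + 0.2544×2.24 + 0.2625×4.40 + 0.3478×17.74 = 7.9954 per 1000.
District 8: 0.1353×0.59 + 0.2544×1.87 + 0.2625×4.54 + 0.3478×11.07 = 5.5977 per 1000.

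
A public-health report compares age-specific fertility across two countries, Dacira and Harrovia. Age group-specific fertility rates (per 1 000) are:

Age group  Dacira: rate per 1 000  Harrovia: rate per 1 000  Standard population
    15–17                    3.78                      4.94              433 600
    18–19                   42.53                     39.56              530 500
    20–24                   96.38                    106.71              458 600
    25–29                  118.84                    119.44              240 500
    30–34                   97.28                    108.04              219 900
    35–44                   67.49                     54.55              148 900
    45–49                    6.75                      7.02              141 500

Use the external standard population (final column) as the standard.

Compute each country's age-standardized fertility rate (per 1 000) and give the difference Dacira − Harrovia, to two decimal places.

-1.97

Standard total = 2 173 500; weights = 0.1995, 0.2441, 0.2110, 0.1107, 0.1012, 0.0685, 0.0651.
Dacira: 0.1995×3.78 + 0.2441×42.53 + 0.2110×96.38 + 0.1107×118.84 + 0.1012×97.28 + 0.0685×67.49 + 0.0651×6.75 = 59.5253 per 1 000.
Harrovia: 0.1995×4.94 + 0.2441×39.56 + 0.2110×106.71 + 0.1107×119.44 + 0.1012×108.04 + 0.0685×54.55 + 0.0651×7.02 = 61.4975 per 1 000.
Difference = 59.5253 − 61.4975 = -1.9722.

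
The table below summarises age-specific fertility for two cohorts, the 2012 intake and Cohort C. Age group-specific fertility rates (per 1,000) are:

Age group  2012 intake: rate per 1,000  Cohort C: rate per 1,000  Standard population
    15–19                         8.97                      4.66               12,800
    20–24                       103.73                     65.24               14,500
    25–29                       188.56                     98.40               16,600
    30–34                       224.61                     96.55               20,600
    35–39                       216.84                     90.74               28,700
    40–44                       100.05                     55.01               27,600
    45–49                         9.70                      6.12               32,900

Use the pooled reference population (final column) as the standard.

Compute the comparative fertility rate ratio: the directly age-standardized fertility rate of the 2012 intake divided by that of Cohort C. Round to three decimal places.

2.087

Standard total = 153,700; weights = 0.0833, 0.0943, 0.1080, 0.1340, 0.1867, 0.1796, 0.2141.
The 2012 intake: 0.0833×8.97 + 0.0943×103.73 + 0.1080×188.56 + 0.1340×224.61 + 0.1867×216.84 + 0.1796×100.05 + 0.2141×9.70 = 121.5340 per 1,000.
Cohort C: 0.0833×4.66 + 0.0943×65.24 + 0.1080×98.40 + 0.1340×96.55 + 0.1867×90.74 + 0.1796×55.01 + 0.2141×6.12 = 58.2424 per 1,000.
Ratio = 121.5340 ÷ 58.2424 = 2.08669.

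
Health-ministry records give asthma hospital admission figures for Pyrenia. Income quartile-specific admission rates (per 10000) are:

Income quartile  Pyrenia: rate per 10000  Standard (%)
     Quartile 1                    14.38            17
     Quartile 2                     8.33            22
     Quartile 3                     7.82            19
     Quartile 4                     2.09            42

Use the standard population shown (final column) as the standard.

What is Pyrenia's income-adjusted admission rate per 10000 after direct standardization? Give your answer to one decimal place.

Standard weights: 0.17, 0.22, 0.19, 0.42.
Standardized rate: 0.1700×14.38 + 0.2200×8.33 + 0.1900×7.82 + 0.4200×2.09 = 6.6408 per 10000.

6.6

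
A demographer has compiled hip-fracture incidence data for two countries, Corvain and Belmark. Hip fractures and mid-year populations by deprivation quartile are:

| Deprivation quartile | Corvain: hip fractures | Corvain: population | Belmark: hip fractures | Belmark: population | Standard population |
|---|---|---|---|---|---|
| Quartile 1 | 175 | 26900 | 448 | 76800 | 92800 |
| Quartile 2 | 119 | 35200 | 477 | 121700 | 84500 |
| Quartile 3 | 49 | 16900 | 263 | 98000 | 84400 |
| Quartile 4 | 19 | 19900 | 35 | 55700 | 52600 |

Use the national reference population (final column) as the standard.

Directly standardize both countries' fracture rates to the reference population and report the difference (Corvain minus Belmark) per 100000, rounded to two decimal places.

16.62

Deprivation-specific rates per 100000 for Corvain: 650.56, 338.07, 289.94, 95.48.
For Belmark: 583.33, 391.95, 268.37, 62.84.
Standard total = 314300; weights = 0.2953, 0.2689, 0.2685, 0.1674.
Corvain: 0.2953×650.56 + 0.2689×338.07 + 0.2685×289.94 + 0.1674×95.48 = 376.8108 per 100000.
Belmark: 0.2953×583.33 + 0.2689×391.95 + 0.2685×268.37 + 0.1674×62.84 = 360.1919 per 100000.
Difference = 376.8108 − 360.1919 = 16.6189.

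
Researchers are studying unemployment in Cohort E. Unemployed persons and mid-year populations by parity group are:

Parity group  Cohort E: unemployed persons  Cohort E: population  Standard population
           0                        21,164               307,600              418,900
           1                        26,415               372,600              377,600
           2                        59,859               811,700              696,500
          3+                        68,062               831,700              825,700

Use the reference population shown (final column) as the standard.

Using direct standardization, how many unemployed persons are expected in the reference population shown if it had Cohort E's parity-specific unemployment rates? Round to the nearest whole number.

Parity-specific rates per 1,000 for Cohort E: 68.804, 70.894, 73.745, 81.835.
Expected unemployed persons = Σ (standard pop × parity-specific rate ÷ 1,000)
= 418,900×68.804/1,000 + 377,600×70.894/1,000 + 696,500×73.745/1,000 + 825,700×81.835/1,000
= 28821.85 + 26769.47 + 51363.55 + 67570.99 = 174525.86.

174526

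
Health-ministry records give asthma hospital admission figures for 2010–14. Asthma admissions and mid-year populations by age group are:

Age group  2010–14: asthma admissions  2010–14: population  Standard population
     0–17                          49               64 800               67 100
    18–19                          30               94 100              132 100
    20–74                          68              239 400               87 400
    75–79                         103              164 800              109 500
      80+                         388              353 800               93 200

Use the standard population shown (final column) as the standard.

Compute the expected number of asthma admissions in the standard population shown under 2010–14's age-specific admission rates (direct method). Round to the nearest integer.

Age-specific rates per 10 000 for 2010–14: 7.56, 3.19, 2.84, 6.25, 10.97.
Expected asthma admissions = Σ (standard pop × age-specific rate ÷ 10 000)
= 67 100×7.56/10 000 + 132 100×3.19/10 000 + 87 400×2.84/10 000 + 109 500×6.25/10 000 + 93 200×10.97/10 000
= 50.74 + 42.11 + 24.83 + 68.44 + 102.21 = 288.33.

288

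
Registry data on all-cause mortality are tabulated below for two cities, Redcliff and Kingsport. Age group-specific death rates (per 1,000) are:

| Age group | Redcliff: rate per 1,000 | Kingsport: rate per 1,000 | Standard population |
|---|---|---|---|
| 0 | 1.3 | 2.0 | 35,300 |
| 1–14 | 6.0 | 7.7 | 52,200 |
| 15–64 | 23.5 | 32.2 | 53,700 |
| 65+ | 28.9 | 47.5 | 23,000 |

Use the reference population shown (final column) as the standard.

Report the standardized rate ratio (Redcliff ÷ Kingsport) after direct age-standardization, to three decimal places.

Standard total = 164,200; weights = 0.2150, 0.3179, 0.3270, 0.1401.
Redcliff: 0.2150×1.3 + 0.3179×6.0 + 0.3270×23.5 + 0.1401×28.9 = 13.9205 per 1,000.
Kingsport: 0.2150×2.0 + 0.3179×7.7 + 0.3270×32.2 + 0.1401×47.5 = 20.0620 per 1,000.
Ratio = 13.9205 ÷ 20.0620 = 0.69387.

0.694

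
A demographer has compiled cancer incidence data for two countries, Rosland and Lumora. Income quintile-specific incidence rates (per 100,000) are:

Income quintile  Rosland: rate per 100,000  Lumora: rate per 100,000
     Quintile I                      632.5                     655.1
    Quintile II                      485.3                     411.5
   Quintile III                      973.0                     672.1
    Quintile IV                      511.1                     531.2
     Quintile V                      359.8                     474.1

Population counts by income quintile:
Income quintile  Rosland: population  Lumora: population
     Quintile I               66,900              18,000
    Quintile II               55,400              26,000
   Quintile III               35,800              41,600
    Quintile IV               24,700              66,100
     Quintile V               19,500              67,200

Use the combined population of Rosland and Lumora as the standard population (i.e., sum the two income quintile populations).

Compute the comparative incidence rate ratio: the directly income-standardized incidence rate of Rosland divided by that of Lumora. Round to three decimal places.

Combined standard total = 421,200; weights = 0.2016, 0.1933, 0.1838, 0.2156, 0.2058.
Rosland: 0.2016×632.5 + 0.1933×485.3 + 0.1838×973.0 + 0.2156×511.1 + 0.2058×359.8 = 584.3196 per 100,000.
Lumora: 0.2016×655.1 + 0.1933×411.5 + 0.1838×672.1 + 0.2156×531.2 + 0.2058×474.1 = 547.1796 per 100,000.
Ratio = 584.3196 ÷ 547.1796 = 1.06788.

1.068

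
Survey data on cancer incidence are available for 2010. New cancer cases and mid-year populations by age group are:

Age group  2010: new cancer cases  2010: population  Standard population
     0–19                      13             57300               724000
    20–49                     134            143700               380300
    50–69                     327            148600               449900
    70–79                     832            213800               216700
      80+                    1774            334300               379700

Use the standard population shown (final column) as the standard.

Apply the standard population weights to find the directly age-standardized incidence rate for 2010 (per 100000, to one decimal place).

203.1

Age-specific rates per 100000 for 2010: 22.69, 93.25, 220.05, 389.15, 530.66.
Standard total = 2150600; weights = 0.3367, 0.1768, 0.2092, 0.1008, 0.1766.
Standardized rate: 0.3367×22.69 + 0.1768×93.25 + 0.2092×220.05 + 0.1008×389.15 + 0.1766×530.66 = 203.0650 per 100000.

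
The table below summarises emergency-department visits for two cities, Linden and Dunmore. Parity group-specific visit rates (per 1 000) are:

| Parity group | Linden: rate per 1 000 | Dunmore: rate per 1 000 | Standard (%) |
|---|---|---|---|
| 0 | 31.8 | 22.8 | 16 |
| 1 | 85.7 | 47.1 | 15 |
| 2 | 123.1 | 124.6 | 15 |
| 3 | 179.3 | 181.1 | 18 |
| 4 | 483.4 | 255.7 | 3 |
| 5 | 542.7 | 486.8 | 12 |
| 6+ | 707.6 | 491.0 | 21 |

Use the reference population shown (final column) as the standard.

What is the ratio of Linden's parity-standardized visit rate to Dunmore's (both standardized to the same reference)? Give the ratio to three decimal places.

Standard weights: 0.16, 0.15, 0.15, 0.18, 0.03, 0.12, 0.21.
Linden: 0.1600×31.8 + 0.1500×85.7 + 0.1500×123.1 + 0.1800×179.3 + 0.0300×483.4 + 0.1200×542.7 + 0.2100×707.6 = 296.9040 per 1 000.
Dunmore: 0.1600×22.8 + 0.1500×47.1 + 0.1500×124.6 + 0.1800×181.1 + 0.0300×255.7 + 0.1200×486.8 + 0.2100×491.0 = 231.1980 per 1 000.
Ratio = 296.9040 ÷ 231.1980 = 1.28420.

1.284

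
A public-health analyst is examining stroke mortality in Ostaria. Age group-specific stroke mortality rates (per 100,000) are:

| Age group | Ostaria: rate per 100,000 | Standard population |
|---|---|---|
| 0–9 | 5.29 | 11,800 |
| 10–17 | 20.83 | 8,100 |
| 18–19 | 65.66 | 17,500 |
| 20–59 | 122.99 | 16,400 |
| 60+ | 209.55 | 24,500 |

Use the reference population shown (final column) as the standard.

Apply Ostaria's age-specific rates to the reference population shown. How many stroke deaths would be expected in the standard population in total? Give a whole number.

85

Expected stroke deaths = Σ (standard pop × age-specific rate ÷ 100,000)
= 11,800×5.29/100,000 + 8,100×20.83/100,000 + 17,500×65.66/100,000 + 16,400×122.99/100,000 + 24,500×209.55/100,000
= 0.62 + 1.69 + 11.49 + 20.17 + 51.34 = 85.31.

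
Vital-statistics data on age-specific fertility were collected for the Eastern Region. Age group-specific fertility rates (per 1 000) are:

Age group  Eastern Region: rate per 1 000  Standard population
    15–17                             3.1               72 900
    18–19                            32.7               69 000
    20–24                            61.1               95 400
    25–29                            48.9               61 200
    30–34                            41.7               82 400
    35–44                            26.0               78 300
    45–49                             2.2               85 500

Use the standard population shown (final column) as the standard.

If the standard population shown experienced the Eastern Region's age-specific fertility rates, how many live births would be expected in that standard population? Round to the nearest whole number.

16964

Expected live births = Σ (standard pop × age-specific rate ÷ 1 000)
= 72 900×3.1/1 000 + 69 000×32.7/1 000 + 95 400×61.1/1 000 + 61 200×48.9/1 000 + 82 400×41.7/1 000 + 78 300×26.0/1 000 + 85 500×2.2/1 000
= 225.99 + 2256.30 + 5828.94 + 2992.68 + 3436.08 + 2035.80 + 188.10 = 16963.89.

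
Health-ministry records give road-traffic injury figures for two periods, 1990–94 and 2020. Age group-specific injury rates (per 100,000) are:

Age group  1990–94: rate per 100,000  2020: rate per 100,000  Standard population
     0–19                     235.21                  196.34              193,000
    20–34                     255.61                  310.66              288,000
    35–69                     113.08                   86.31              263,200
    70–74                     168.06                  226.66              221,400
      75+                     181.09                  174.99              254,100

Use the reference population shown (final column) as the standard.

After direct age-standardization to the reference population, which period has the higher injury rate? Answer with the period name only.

2020

Standard total = 1,219,700; weights = 0.1582, 0.2361, 0.2158, 0.1815, 0.2083.
1990–94: 0.1582×235.21 + 0.2361×255.61 + 0.2158×113.08 + 0.1815×168.06 + 0.2083×181.09 = 190.2085 per 100,000.
2020: 0.1582×196.34 + 0.2361×310.66 + 0.2158×86.31 + 0.1815×226.66 + 0.2083×174.99 = 200.6460 per 100,000.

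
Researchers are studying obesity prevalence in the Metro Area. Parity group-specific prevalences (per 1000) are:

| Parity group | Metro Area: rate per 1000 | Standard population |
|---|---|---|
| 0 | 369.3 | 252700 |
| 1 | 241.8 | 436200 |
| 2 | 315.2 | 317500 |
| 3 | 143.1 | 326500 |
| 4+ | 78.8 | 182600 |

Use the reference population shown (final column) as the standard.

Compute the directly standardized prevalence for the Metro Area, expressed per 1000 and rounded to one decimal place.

Standard total = 1515500; weights = 0.1667, 0.2878, 0.2095, 0.2154, 0.1205.
Standardized rate: 0.1667×369.3 + 0.2878×241.8 + 0.2095×315.2 + 0.2154×143.1 + 0.1205×78.8 = 237.5337 per 1000.

237.5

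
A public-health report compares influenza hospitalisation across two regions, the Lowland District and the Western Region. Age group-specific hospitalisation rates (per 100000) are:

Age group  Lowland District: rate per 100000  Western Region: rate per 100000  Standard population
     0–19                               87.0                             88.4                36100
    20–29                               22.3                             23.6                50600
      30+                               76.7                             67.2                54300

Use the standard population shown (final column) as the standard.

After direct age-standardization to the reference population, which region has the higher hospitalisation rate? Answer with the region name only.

Lowland District

Standard total = 141000; weights = 0.2560, 0.3589, 0.3851.
The Lowland District: 0.2560×87.0 + 0.3589×22.3 + 0.3851×76.7 = 59.8148 per 100000.
The Western Region: 0.2560×88.4 + 0.3589×23.6 + 0.3851×67.2 = 56.9813 per 100000.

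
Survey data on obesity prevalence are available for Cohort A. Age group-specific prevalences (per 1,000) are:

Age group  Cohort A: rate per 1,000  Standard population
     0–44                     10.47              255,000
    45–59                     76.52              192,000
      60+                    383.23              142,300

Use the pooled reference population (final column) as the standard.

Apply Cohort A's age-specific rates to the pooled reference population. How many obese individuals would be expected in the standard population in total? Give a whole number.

Expected obese individuals = Σ (standard pop × age-specific rate ÷ 1,000)
= 255,000×10.47/1,000 + 192,000×76.52/1,000 + 142,300×383.23/1,000
= 2669.85 + 14691.84 + 54533.63 = 71895.32.

71895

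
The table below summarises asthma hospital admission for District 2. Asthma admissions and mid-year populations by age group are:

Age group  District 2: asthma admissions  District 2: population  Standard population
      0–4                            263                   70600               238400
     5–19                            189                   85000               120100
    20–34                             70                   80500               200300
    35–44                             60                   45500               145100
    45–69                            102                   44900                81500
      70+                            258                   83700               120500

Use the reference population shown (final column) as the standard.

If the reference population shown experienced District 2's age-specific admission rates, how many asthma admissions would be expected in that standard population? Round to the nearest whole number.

2077

Age-specific rates per 10000 for District 2: 37.25, 22.24, 8.70, 13.19, 22.72, 30.82.
Expected asthma admissions = Σ (standard pop × age-specific rate ÷ 10000)
= 238400×37.25/10000 + 120100×22.24/10000 + 200300×8.70/10000 + 145100×13.19/10000 + 81500×22.72/10000 + 120500×30.82/10000
= 888.09 + 267.05 + 174.17 + 191.34 + 185.14 + 371.43 = 2077.23.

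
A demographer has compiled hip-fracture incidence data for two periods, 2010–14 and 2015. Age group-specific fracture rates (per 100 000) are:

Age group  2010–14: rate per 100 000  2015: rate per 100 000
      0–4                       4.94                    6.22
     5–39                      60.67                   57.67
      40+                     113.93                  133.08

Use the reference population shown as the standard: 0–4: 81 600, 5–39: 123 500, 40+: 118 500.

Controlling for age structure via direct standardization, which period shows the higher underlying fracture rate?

Standard total = 323 600; weights = 0.2522, 0.3816, 0.3662.
2010–14: 0.2522×4.94 + 0.3816×60.67 + 0.3662×113.93 = 66.1204 per 100 000.
2015: 0.2522×6.22 + 0.3816×57.67 + 0.3662×133.08 = 72.3108 per 100 000.

2015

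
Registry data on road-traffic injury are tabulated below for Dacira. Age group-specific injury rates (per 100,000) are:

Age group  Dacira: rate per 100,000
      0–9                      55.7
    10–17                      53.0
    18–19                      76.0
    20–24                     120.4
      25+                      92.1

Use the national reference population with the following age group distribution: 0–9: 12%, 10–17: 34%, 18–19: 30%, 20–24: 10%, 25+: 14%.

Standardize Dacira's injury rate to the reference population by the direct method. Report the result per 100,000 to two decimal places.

72.44

Standard weights: 0.12, 0.34, 0.30, 0.10, 0.14.
Standardized rate: 0.1200×55.7 + 0.3400×53.0 + 0.3000×76.0 + 0.1000×120.4 + 0.1400×92.1 = 72.4380 per 100,000.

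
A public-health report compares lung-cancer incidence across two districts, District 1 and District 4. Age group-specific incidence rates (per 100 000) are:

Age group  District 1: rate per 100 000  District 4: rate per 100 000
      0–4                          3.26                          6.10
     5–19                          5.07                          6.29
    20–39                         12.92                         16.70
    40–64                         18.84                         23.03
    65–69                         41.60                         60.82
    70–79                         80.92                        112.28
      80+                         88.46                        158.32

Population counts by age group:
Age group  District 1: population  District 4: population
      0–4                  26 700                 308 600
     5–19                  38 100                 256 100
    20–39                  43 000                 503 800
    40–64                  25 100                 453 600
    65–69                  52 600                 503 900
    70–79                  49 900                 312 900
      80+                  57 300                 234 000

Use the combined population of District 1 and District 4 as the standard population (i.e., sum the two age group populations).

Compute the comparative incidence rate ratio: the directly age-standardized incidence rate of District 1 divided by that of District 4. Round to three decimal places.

0.670

Combined standard total = 2 865 600; weights = 0.1170, 0.1027, 0.1908, 0.1671, 0.1942, 0.1266, 0.1017.
District 1: 0.1170×3.26 + 0.1027×5.07 + 0.1908×12.92 + 0.1671×18.84 + 0.1942×41.60 + 0.1266×80.92 + 0.1017×88.46 = 33.8305 per 100 000.
District 4: 0.1170×6.10 + 0.1027×6.29 + 0.1908×16.70 + 0.1671×23.03 + 0.1942×60.82 + 0.1266×112.28 + 0.1017×158.32 = 50.5137 per 100 000.
Ratio = 33.8305 ÷ 50.5137 = 0.66973.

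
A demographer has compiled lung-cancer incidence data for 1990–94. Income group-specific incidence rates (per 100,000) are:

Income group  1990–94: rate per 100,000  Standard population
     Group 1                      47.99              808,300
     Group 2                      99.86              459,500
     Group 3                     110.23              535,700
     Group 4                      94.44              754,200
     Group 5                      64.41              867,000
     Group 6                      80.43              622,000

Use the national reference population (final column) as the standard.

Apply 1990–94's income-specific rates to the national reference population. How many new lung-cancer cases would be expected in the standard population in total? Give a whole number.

3208

Expected new lung-cancer cases = Σ (standard pop × income-specific rate ÷ 100,000)
= 808,300×47.99/100,000 + 459,500×99.86/100,000 + 535,700×110.23/100,000 + 754,200×94.44/100,000 + 867,000×64.41/100,000 + 622,000×80.43/100,000
= 387.90 + 458.86 + 590.50 + 712.27 + 558.43 + 500.27 = 3208.24.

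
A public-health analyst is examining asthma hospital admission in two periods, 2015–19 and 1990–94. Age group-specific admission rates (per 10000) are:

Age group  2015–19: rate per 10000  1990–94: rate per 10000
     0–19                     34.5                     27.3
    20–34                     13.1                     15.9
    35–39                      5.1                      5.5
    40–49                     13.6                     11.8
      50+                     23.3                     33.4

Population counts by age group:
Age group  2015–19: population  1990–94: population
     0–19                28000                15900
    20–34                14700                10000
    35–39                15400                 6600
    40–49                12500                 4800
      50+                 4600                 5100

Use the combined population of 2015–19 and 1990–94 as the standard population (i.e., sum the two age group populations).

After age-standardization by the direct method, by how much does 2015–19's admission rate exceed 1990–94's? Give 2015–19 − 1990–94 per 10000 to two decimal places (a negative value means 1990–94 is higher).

Combined standard total = 117600; weights = 0.3733, 0.2100, 0.1871, 0.1471, 0.0825.
2015–19: 0.3733×34.5 + 0.2100×13.1 + 0.1871×5.1 + 0.1471×13.6 + 0.0825×23.3 = 20.5069 per 10000.
1990–94: 0.3733×27.3 + 0.2100×15.9 + 0.1871×5.5 + 0.1471×11.8 + 0.0825×33.4 = 19.0503 per 10000.
Difference = 20.5069 − 19.0503 = 1.4565.

1.46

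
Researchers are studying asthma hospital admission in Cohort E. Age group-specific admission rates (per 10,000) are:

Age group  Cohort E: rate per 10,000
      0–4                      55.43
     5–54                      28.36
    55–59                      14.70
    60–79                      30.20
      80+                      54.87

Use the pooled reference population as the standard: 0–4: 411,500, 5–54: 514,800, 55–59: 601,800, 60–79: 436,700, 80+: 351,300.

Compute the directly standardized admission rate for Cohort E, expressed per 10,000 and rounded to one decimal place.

Standard total = 2,316,100; weights = 0.1777, 0.2223, 0.2598, 0.1885, 0.1517.
Standardized rate: 0.1777×55.43 + 0.2223×28.36 + 0.2598×14.70 + 0.1885×30.20 + 0.1517×54.87 = 33.9881 per 10,000.

34.0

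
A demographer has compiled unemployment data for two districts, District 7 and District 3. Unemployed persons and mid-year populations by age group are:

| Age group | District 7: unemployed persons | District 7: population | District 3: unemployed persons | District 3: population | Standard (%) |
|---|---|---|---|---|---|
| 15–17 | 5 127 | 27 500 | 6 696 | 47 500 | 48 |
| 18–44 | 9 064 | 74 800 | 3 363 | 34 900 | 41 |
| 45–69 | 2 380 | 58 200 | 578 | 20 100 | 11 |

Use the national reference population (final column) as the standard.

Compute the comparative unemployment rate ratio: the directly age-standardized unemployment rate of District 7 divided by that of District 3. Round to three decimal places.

Age-specific rates per 1 000 for District 7: 186.436, 121.176, 40.893.
For District 3: 140.968, 96.361, 28.756.
Standard weights: 0.48, 0.41, 0.11.
District 7: 0.4800×186.436 + 0.4100×121.176 + 0.1100×40.893 = 143.6701 per 1 000.
District 3: 0.4800×140.968 + 0.4100×96.361 + 0.1100×28.756 = 110.3360 per 1 000.
Ratio = 143.6701 ÷ 110.3360 = 1.30211.

1.302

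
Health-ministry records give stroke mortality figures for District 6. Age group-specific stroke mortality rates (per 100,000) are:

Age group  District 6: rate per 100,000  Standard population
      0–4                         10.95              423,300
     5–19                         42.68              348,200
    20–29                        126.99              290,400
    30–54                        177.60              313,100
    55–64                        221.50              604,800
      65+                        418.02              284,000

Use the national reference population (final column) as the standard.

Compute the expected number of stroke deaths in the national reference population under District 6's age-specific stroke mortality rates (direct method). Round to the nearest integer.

3647

Expected stroke deaths = Σ (standard pop × age-specific rate ÷ 100,000)
= 423,300×10.95/100,000 + 348,200×42.68/100,000 + 290,400×126.99/100,000 + 313,100×177.60/100,000 + 604,800×221.50/100,000 + 284,000×418.02/100,000
= 46.35 + 148.61 + 368.78 + 556.07 + 1339.63 + 1187.18 = 3646.62.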